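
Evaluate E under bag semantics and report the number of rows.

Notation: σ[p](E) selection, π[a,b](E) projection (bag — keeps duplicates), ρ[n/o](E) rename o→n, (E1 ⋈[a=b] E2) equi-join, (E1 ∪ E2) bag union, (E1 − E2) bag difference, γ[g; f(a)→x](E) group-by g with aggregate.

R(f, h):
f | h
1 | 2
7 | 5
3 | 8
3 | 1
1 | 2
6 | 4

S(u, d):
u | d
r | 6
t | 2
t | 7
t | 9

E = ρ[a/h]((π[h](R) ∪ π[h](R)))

Per-node cardinality:
  R → 6
  π[h](R) → 6
  R → 6
  π[h](R) → 6
  (π[h](R) ∪ π[h](R)) → 12
  ρ[a/h]((π[h](R) ∪ π[h](R))) → 12

|E| = 12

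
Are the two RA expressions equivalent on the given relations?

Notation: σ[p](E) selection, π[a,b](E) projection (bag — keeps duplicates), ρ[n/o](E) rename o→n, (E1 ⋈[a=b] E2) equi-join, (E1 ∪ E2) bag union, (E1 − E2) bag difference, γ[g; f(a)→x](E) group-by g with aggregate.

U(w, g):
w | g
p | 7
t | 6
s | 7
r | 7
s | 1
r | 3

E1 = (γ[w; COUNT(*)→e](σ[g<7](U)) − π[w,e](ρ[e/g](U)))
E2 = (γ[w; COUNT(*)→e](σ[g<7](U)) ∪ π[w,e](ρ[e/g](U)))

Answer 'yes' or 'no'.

E1 subexpression sizes:
  U → 6
  σ[g<7](U) → 3
  γ[w; COUNT(*)→e](σ[g<7](U)) → 3
  U → 6
  ρ[e/g](U) → 6
  π[w,e](ρ[e/g](U)) → 6
  (γ[w; COUNT(*)→e](σ[g<7](U)) − π[w,e](ρ[e/g](U))) → 2
E2 subexpression sizes:
  U → 6
  σ[g<7](U) → 3
  γ[w; COUNT(*)→e](σ[g<7](U)) → 3
  U → 6
  ρ[e/g](U) → 6
  π[w,e](ρ[e/g](U)) → 6
  (γ[w; COUNT(*)→e](σ[g<7](U)) ∪ π[w,e](ρ[e/g](U))) → 9

E1 result:
w | e
r | 1
t | 1
E2 result:
w | e
p | 7
r | 1
r | 3
r | 7
s | 1
s | 1
s | 7
t | 1
t | 6
Witness: ('r', 7) appears 0× in E1 but 1× in E2.

no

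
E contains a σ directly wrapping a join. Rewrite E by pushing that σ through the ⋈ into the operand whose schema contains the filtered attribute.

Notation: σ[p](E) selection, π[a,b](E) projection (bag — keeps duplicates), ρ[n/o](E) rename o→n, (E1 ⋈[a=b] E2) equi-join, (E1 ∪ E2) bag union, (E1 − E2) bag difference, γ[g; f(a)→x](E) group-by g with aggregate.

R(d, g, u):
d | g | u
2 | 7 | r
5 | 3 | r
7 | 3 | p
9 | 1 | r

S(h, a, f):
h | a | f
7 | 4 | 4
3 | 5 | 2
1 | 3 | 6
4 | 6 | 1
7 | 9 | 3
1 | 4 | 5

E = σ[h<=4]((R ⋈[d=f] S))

σ filters on h, owned by the right side.
E' = (R ⋈[d=f] σ[h<=4](S))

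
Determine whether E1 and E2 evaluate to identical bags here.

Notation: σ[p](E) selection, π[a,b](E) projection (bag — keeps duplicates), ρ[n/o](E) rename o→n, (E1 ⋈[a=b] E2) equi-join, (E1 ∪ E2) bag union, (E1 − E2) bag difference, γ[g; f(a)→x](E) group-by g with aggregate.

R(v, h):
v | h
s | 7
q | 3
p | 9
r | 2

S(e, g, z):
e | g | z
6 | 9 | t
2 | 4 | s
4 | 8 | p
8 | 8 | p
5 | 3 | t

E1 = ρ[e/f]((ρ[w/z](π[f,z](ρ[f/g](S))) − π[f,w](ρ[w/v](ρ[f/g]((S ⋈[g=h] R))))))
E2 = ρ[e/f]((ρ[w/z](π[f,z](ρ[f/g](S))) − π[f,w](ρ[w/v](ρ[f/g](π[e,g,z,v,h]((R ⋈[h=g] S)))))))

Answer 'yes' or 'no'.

E1 stepwise |·|:
  S → 5
  ρ[f/g](S) → 5
  π[f,z](ρ[f/g](S)) → 5
  ρ[w/z](π[f,z](ρ[f/g](S))) → 5
  S → 5
  R → 4
  (S ⋈[g=h] R) → 2
  ρ[f/g]((S ⋈[g=h] R)) → 2
  ρ[w/v](ρ[f/g]((S ⋈[g=h] R))) → 2
  π[f,w](ρ[w/v](ρ[f/g]((S ⋈[g=h] R)))) → 2
  (ρ[w/z](π[f,z](ρ[f/g](S))) − π[f,w](ρ[w/v](ρ[f/g]((S ⋈[g=h] R))))) → 5
  ρ[e/f]((ρ[w/z](π[f,z](ρ[f/g](S))) − π[f,w](ρ[w/v](ρ[f/g]((S ⋈[g=h] R)))))) → 5
E2 stepwise |·|:
  S → 5
  ρ[f/g](S) → 5
  π[f,z](ρ[f/g](S)) → 5
  ρ[w/z](π[f,z](ρ[f/g](S))) → 5
  R → 4
  S → 5
  (R ⋈[h=g] S) → 2
  π[e,g,z,v,h]((R ⋈[h=g] S)) → 2
  ρ[f/g](π[e,g,z,v,h]((R ⋈[h=g] S))) → 2
  ρ[w/v](ρ[f/g](π[e,g,z,v,h]((R ⋈[h=g] S)))) → 2
  π[f,w](ρ[w/v](ρ[f/g](π[e,g,z,v,h]((R ⋈[h=g] S))))) → 2
  (ρ[w/z](π[f,z](ρ[f/g](S))) − π[f,w](ρ[w/v](ρ[f/g](π[e,g,z,v,h]((R ⋈[h=g] S)))))) → 5
  ρ[e/f]((ρ[w/z](π[f,z](ρ[f/g](S))) − π[f,w](ρ[w/v](ρ[f/g](π[e,g,z,v,h]((R ⋈[h=g] S))))))) → 5

E1 and E2 produce the same multiset:
e | w
3 | t
4 | s
8 | p
8 | p
9 | t

yes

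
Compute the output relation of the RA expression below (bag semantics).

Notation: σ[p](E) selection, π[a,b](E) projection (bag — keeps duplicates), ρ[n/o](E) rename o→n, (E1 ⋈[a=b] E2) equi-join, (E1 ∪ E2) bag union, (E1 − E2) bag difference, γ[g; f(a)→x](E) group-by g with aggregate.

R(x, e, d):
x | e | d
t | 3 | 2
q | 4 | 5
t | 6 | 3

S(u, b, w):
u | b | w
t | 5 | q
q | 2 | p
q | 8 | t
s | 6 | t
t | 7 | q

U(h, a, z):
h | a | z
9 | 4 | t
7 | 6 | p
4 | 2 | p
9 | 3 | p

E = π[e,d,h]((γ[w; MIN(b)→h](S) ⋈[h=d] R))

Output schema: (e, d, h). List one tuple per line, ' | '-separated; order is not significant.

Stepwise |·|:
  S → 5
  γ[w; MIN(b)→h](S) → 3
  R → 3
  (γ[w; MIN(b)→h](S) ⋈[h=d] R) → 2
  π[e,d,h]((γ[w; MIN(b)→h](S) ⋈[h=d] R)) → 2

== RESULT ==
e | d | h
3 | 2 | 2
4 | 5 | 5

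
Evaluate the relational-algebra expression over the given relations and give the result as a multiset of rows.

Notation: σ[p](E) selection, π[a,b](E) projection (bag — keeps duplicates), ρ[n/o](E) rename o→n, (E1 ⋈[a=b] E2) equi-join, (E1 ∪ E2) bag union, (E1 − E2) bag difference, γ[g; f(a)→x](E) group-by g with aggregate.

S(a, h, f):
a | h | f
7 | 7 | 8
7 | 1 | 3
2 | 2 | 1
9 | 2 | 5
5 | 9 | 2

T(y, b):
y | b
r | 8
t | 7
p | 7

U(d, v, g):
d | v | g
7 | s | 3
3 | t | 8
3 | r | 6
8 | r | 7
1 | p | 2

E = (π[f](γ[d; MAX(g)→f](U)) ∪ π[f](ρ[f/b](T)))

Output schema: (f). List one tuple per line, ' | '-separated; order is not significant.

Per-node cardinality:
  U → 5
  γ[d; MAX(g)→f](U) → 4
  π[f](γ[d; MAX(g)→f](U)) → 4
  T → 3
  ρ[f/b](T) → 3
  π[f](ρ[f/b](T)) → 3
  (π[f](γ[d; MAX(g)→f](U)) ∪ π[f](ρ[f/b](T))) → 7

== RESULT ==
f
2
3
7
7
7
8
8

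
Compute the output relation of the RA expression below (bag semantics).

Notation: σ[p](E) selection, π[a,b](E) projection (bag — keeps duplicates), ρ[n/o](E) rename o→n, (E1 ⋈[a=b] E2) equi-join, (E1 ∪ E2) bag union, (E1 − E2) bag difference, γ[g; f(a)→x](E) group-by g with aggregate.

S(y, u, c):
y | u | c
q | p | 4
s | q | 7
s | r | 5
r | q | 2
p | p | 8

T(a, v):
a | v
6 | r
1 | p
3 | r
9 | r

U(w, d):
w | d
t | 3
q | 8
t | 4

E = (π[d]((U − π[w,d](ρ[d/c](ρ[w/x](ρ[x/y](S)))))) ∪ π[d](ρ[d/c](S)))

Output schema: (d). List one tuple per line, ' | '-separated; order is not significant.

Row counts bottom-up:
  U → 3
  S → 5
  ρ[x/y](S) → 5
  ρ[w/x](ρ[x/y](S)) → 5
  ρ[d/c](ρ[w/x](ρ[x/y](S))) → 5
  π[w,d](ρ[d/c](ρ[w/x](ρ[x/y](S)))) → 5
  (U − π[w,d](ρ[d/c](ρ[w/x](ρ[x/y](S))))) → 3
  π[d]((U − π[w,d](ρ[d/c](ρ[w/x](ρ[x/y](S)))))) → 3
  S → 5
  ρ[d/c](S) → 5
  π[d](ρ[d/c](S)) → 5
  (π[d]((U − π[w,d](ρ[d/c](ρ[w/x](ρ[x/y](S)))))) ∪ π[d](ρ[d/c](S))) → 8

== RESULT ==
d
2
3
4
4
5
7
8
8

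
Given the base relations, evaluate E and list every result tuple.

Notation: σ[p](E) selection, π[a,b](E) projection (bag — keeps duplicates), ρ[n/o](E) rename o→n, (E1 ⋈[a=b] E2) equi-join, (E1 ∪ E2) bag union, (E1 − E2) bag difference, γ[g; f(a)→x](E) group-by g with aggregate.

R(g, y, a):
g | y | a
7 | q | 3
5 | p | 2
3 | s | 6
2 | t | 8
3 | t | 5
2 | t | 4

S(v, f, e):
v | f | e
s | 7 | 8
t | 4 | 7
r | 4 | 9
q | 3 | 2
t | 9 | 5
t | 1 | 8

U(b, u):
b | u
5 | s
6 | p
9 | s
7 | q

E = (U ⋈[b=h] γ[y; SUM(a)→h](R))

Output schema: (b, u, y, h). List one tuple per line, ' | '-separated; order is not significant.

Per-node cardinality:
  U → 4
  R → 6
  γ[y; SUM(a)→h](R) → 4
  (U ⋈[b=h] γ[y; SUM(a)→h](R)) → 1

== RESULT ==
b | u | y | h
6 | p | s | 6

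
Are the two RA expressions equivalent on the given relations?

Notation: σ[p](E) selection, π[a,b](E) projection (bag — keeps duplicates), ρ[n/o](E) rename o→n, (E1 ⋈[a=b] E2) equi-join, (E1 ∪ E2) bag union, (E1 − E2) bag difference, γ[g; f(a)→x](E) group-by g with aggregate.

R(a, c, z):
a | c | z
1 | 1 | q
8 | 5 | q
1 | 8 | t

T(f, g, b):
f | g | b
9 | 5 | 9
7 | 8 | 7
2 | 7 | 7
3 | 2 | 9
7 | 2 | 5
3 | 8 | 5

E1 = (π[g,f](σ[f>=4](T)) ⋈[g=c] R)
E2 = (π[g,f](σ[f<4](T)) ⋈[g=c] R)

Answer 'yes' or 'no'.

E1 subexpression sizes:
  T → 6
  σ[f>=4](T) → 3
  π[g,f](σ[f>=4](T)) → 3
  R → 3
  (π[g,f](σ[f>=4](T)) ⋈[g=c] R) → 2
E2 subexpression sizes:
  T → 6
  σ[f<4](T) → 3
  π[g,f](σ[f<4](T)) → 3
  R → 3
  (π[g,f](σ[f<4](T)) ⋈[g=c] R) → 1

E1 result:
g | f | a | c | z
5 | 9 | 8 | 5 | q
8 | 7 | 1 | 8 | t
E2 result:
g | f | a | c | z
8 | 3 | 1 | 8 | t
Witness: (8, 3, 1, 8, 't') appears 0× in E1 but 1× in E2.

no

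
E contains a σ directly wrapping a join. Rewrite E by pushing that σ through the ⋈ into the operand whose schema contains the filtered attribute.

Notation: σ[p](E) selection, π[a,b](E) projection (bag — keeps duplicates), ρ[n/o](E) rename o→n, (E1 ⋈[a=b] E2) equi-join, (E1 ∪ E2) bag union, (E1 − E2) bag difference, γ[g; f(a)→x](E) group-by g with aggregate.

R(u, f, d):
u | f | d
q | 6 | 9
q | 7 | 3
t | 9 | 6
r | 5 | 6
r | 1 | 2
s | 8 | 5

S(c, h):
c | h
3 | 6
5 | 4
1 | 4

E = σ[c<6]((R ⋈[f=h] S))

σ filters on c, owned by the right side.
E' = (R ⋈[f=h] σ[c<6](S))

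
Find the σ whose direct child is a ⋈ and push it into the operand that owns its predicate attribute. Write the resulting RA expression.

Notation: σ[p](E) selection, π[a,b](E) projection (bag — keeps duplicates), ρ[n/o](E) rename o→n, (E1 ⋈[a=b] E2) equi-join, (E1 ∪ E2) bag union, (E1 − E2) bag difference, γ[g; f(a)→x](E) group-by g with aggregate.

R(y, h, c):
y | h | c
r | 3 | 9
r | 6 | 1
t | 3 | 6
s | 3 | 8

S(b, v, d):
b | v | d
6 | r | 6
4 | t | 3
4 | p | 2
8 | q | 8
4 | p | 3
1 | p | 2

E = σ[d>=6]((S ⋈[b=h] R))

σ filters on d, owned by the left side.
E' = (σ[d>=6](S) ⋈[b=h] R)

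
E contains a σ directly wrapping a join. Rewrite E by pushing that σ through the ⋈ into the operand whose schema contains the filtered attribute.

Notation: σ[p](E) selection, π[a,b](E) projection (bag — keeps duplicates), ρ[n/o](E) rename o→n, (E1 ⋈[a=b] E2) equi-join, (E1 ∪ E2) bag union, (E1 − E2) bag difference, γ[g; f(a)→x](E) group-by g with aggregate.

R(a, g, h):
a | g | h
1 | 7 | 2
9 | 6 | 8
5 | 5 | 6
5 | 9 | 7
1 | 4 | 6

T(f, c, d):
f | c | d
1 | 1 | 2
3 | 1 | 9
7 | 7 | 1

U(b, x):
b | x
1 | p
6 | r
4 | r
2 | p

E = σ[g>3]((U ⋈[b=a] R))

σ filters on g, owned by the right side.
E' = (U ⋈[b=a] σ[g>3](R))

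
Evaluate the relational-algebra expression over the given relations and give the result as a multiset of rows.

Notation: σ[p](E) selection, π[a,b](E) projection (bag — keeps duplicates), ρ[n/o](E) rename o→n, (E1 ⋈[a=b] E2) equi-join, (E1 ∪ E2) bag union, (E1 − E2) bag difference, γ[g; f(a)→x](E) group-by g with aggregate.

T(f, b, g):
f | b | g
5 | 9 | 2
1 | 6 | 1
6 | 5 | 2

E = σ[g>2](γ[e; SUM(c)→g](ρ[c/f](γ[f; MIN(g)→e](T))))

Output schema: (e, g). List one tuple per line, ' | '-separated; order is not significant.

Per-node cardinality:
  T → 3
  γ[f; MIN(g)→e](T) → 3
  ρ[c/f](γ[f; MIN(g)→e](T)) → 3
  γ[e; SUM(c)→g](ρ[c/f](γ[f; MIN(g)→e](T))) → 2
  σ[g>2](γ[e; SUM(c)→g](ρ[c/f](γ[f; MIN(g)→e](T)))) → 1

== RESULT ==
e | g
2 | 11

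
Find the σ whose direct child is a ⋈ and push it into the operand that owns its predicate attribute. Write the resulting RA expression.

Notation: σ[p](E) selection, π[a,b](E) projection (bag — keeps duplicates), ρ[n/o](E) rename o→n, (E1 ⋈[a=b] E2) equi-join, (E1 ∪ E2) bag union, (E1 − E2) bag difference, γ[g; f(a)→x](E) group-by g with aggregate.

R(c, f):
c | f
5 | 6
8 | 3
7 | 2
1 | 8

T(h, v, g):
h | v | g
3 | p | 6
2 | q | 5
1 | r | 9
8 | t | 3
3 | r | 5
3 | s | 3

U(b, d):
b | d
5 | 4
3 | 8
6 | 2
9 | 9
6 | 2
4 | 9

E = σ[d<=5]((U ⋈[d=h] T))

σ filters on d, owned by the left side.
E' = (σ[d<=5](U) ⋈[d=h] T)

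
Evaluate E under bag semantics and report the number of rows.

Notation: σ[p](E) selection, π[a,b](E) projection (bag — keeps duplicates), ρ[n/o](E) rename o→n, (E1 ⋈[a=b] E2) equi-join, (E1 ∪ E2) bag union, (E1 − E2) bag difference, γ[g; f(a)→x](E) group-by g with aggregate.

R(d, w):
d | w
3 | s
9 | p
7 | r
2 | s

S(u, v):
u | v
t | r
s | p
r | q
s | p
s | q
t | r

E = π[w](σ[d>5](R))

Subexpression sizes:
  R → 4
  σ[d>5](R) → 2
  π[w](σ[d>5](R)) → 2

|E| = 2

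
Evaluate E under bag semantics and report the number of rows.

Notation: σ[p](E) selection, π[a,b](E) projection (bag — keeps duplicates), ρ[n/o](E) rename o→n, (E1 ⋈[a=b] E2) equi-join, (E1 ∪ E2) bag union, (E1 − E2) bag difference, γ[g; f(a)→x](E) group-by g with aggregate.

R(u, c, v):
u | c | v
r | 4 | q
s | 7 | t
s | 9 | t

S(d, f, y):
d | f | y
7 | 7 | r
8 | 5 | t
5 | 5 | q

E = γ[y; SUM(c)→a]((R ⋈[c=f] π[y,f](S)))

Row counts bottom-up:
  R → 3
  S → 3
  π[y,f](S) → 3
  (R ⋈[c=f] π[y,f](S)) → 1
  γ[y; SUM(c)→a]((R ⋈[c=f] π[y,f](S))) → 1

|E| = 1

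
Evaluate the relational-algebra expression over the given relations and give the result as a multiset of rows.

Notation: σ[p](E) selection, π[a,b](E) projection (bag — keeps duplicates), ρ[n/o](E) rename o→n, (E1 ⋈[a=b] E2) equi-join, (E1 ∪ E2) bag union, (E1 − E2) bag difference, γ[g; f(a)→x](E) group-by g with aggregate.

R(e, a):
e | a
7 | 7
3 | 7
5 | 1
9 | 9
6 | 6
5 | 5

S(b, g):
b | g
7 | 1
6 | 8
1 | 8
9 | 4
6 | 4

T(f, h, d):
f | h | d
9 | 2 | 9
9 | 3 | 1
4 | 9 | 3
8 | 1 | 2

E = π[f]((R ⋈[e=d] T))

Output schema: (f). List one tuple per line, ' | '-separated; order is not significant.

Stepwise |·|:
  R → 6
  T → 4
  (R ⋈[e=d] T) → 2
  π[f]((R ⋈[e=d] T)) → 2

== RESULT ==
f
4
9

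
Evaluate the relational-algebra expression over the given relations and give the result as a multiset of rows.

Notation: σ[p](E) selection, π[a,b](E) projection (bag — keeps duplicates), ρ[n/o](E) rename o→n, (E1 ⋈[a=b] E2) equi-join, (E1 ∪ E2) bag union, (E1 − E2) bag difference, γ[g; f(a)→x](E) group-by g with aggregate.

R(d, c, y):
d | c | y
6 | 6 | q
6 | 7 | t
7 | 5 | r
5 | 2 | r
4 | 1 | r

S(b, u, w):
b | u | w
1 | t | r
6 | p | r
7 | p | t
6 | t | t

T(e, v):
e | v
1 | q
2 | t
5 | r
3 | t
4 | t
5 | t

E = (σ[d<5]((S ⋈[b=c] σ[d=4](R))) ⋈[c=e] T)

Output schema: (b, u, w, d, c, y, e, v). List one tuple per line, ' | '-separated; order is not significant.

Per-node cardinality:
  S → 4
  R → 5
  σ[d=4](R) → 1
  (S ⋈[b=c] σ[d=4](R)) → 1
  σ[d<5]((S ⋈[b=c] σ[d=4](R))) → 1
  T → 6
  (σ[d<5]((S ⋈[b=c] σ[d=4](R))) ⋈[c=e] T) → 1

== RESULT ==
b | u | w | d | c | y | e | v
1 | t | r | 4 | 1 | r | 1 | q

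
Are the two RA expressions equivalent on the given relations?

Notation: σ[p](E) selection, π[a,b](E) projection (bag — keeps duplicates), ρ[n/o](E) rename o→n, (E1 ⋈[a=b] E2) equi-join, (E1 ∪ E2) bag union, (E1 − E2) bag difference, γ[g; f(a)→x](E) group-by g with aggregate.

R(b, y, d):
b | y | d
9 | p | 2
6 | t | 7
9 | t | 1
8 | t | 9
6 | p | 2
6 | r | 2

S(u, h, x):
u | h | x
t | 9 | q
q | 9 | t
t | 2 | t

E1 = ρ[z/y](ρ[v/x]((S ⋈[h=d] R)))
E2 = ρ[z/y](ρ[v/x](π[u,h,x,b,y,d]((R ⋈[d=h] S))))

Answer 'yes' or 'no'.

E1 row counts bottom-up:
  S → 3
  R → 6
  (S ⋈[h=d] R) → 5
  ρ[v/x]((S ⋈[h=d] R)) → 5
  ρ[z/y](ρ[v/x]((S ⋈[h=d] R))) → 5
E2 row counts bottom-up:
  R → 6
  S → 3
  (R ⋈[d=h] S) → 5
  π[u,h,x,b,y,d]((R ⋈[d=h] S)) → 5
  ρ[v/x](π[u,h,x,b,y,d]((R ⋈[d=h] S))) → 5
  ρ[z/y](ρ[v/x](π[u,h,x,b,y,d]((R ⋈[d=h] S)))) → 5

E1 and E2 produce the same multiset:
u | h | v | b | z | d
q | 9 | t | 8 | t | 9
t | 2 | t | 6 | p | 2
t | 2 | t | 6 | r | 2
t | 2 | t | 9 | p | 2
t | 9 | q | 8 | t | 9

yes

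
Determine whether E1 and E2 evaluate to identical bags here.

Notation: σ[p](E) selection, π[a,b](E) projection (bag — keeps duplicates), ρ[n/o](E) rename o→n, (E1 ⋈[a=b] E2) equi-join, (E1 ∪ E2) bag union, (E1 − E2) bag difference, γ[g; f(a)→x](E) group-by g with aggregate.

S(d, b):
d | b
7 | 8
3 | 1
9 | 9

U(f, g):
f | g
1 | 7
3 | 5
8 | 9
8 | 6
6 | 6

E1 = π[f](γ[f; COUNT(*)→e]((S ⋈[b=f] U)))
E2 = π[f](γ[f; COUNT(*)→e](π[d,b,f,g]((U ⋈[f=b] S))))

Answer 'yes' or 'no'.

E1 row counts bottom-up:
  S → 3
  U → 5
  (S ⋈[b=f] U) → 3
  γ[f; COUNT(*)→e]((S ⋈[b=f] U)) → 2
  π[f](γ[f; COUNT(*)→e]((S ⋈[b=f] U))) → 2
E2 row counts bottom-up:
  U → 5
  S → 3
  (U ⋈[f=b] S) → 3
  π[d,b,f,g]((U ⋈[f=b] S)) → 3
  γ[f; COUNT(*)→e](π[d,b,f,g]((U ⋈[f=b] S))) → 2
  π[f](γ[f; COUNT(*)→e](π[d,b,f,g]((U ⋈[f=b] S)))) → 2

E1 and E2 produce the same multiset:
f
1
8

yes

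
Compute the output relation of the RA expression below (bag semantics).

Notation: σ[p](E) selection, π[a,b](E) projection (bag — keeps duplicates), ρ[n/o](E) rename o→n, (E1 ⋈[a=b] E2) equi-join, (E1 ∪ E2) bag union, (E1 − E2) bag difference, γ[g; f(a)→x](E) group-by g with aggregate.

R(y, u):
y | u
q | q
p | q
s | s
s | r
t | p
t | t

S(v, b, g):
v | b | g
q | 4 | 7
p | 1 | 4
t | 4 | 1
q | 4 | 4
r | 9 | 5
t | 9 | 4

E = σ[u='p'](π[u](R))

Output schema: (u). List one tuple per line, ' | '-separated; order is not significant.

Per-node cardinality:
  R → 6
  π[u](R) → 6
  σ[u='p'](π[u](R)) → 1

== RESULT ==
u
p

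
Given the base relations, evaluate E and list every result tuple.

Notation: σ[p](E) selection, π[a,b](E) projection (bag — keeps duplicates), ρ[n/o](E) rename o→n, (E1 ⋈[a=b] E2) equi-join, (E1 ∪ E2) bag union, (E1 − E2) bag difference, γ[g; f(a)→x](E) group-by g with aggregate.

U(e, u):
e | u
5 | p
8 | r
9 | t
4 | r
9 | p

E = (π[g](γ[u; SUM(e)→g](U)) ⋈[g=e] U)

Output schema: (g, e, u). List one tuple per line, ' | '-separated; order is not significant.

Stepwise |·|:
  U → 5
  γ[u; SUM(e)→g](U) → 3
  π[g](γ[u; SUM(e)→g](U)) → 3
  U → 5
  (π[g](γ[u; SUM(e)→g](U)) ⋈[g=e] U) → 2

== RESULT ==
g | e | u
9 | 9 | p
9 | 9 | t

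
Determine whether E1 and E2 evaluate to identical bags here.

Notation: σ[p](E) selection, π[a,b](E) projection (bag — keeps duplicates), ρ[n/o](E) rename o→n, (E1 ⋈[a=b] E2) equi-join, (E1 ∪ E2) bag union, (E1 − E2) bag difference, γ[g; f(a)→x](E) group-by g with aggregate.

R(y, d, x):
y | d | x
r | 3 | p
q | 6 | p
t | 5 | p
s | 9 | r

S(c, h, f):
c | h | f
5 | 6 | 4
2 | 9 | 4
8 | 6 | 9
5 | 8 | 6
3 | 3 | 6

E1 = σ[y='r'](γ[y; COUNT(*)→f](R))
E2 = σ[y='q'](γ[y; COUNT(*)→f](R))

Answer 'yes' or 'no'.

E1 stepwise |·|:
  R → 4
  γ[y; COUNT(*)→f](R) → 4
  σ[y='r'](γ[y; COUNT(*)→f](R)) → 1
E2 stepwise |·|:
  R → 4
  γ[y; COUNT(*)→f](R) → 4
  σ[y='q'](γ[y; COUNT(*)→f](R)) → 1

E1 result:
y | f
r | 1
E2 result:
y | f
q | 1
Witness: ('r', 1) appears 1× in E1 but 0× in E2.

no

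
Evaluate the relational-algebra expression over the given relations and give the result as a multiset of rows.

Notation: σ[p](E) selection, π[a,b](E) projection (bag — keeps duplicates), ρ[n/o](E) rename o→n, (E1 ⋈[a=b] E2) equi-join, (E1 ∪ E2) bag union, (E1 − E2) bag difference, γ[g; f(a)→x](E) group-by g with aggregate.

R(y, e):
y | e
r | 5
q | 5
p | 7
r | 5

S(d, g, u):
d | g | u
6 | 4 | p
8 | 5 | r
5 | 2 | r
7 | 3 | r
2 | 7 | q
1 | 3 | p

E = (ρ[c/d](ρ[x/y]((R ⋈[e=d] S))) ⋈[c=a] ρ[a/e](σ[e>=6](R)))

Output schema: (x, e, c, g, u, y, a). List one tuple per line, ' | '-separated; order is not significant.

Subexpression sizes:
  R → 4
  S → 6
  (R ⋈[e=d] S) → 4
  ρ[x/y]((R ⋈[e=d] S)) → 4
  ρ[c/d](ρ[x/y]((R ⋈[e=d] S))) → 4
  R → 4
  σ[e>=6](R) → 1
  ρ[a/e](σ[e>=6](R)) → 1
  (ρ[c/d](ρ[x/y]((R ⋈[e=d] S))) ⋈[c=a] ρ[a/e](σ[e>=6](R))) → 1

== RESULT ==
x | e | c | g | u | y | a
p | 7 | 7 | 3 | r | p | 7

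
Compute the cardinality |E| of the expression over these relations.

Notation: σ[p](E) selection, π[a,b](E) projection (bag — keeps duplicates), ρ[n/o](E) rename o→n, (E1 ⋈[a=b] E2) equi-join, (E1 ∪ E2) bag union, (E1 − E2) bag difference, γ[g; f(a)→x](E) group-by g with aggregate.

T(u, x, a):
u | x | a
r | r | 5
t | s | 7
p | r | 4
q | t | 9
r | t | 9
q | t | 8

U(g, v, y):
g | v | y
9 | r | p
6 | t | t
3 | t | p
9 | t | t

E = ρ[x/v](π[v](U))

Per-node cardinality:
  U → 4
  π[v](U) → 4
  ρ[x/v](π[v](U)) → 4

|E| = 4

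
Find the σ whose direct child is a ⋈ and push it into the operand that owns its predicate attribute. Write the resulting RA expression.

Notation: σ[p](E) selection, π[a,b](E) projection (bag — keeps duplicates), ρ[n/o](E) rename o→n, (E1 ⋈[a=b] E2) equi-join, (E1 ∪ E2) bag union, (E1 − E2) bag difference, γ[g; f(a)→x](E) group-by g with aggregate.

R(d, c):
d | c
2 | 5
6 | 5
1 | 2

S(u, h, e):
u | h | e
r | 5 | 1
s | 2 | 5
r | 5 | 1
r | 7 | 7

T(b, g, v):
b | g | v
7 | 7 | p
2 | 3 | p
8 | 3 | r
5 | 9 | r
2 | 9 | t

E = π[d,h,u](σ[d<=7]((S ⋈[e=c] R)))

σ filters on d, owned by the right side.
E' = π[d,h,u]((S ⋈[e=c] σ[d<=7](R)))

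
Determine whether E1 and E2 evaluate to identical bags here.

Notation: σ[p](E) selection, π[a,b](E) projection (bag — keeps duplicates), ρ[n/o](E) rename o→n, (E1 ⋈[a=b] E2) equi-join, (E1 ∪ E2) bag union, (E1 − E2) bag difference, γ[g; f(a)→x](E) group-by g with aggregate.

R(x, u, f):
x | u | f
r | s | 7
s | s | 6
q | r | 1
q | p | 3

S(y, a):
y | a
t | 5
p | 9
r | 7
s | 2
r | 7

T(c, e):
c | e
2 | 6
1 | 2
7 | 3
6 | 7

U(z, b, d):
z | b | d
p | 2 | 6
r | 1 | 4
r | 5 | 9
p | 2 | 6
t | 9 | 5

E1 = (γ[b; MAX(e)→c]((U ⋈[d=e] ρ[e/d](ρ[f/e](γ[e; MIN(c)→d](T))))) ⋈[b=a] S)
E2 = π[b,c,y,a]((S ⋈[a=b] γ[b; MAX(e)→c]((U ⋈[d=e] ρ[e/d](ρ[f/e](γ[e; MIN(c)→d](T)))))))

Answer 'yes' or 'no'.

E1 subexpression sizes:
  U → 5
  T → 4
  γ[e; MIN(c)→d](T) → 4
  ρ[f/e](γ[e; MIN(c)→d](T)) → 4
  ρ[e/d](ρ[f/e](γ[e; MIN(c)→d](T))) → 4
  (U ⋈[d=e] ρ[e/d](ρ[f/e](γ[e; MIN(c)→d](T)))) → 2
  γ[b; MAX(e)→c]((U ⋈[d=e] ρ[e/d](ρ[f/e](γ[e; MIN(c)→d](T))))) → 1
  S → 5
  (γ[b; MAX(e)→c]((U ⋈[d=e] ρ[e/d](ρ[f/e](γ[e; MIN(c)→d](T))))) ⋈[b=a] S) → 1
E2 subexpression sizes:
  S → 5
  U → 5
  T → 4
  γ[e; MIN(c)→d](T) → 4
  ρ[f/e](γ[e; MIN(c)→d](T)) → 4
  ρ[e/d](ρ[f/e](γ[e; MIN(c)→d](T))) → 4
  (U ⋈[d=e] ρ[e/d](ρ[f/e](γ[e; MIN(c)→d](T)))) → 2
  γ[b; MAX(e)→c]((U ⋈[d=e] ρ[e/d](ρ[f/e](γ[e; MIN(c)→d](T))))) → 1
  (S ⋈[a=b] γ[b; MAX(e)→c]((U ⋈[d=e] ρ[e/d](ρ[f/e](γ[e; MIN(c)→d](T)))))) → 1
  π[b,c,y,a]((S ⋈[a=b] γ[b; MAX(e)→c]((U ⋈[d=e] ρ[e/d](ρ[f/e](γ[e; MIN(c)→d](T))))))) → 1

E1 and E2 produce the same multiset:
b | c | y | a
2 | 6 | s | 2

yes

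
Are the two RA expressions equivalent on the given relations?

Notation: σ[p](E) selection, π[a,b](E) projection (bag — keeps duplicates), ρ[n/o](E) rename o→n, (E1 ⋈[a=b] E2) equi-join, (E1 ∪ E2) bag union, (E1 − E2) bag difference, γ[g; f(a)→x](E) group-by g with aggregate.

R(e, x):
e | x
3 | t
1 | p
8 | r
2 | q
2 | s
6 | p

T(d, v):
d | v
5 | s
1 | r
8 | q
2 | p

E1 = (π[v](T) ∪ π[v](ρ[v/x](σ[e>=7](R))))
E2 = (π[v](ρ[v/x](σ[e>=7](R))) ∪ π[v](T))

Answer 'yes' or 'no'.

E1 per-node cardinality:
  T → 4
  π[v](T) → 4
  R → 6
  σ[e>=7](R) → 1
  ρ[v/x](σ[e>=7](R)) → 1
  π[v](ρ[v/x](σ[e>=7](R))) → 1
  (π[v](T) ∪ π[v](ρ[v/x](σ[e>=7](R)))) → 5
E2 per-node cardinality:
  R → 6
  σ[e>=7](R) → 1
  ρ[v/x](σ[e>=7](R)) → 1
  π[v](ρ[v/x](σ[e>=7](R))) → 1
  T → 4
  π[v](T) → 4
  (π[v](ρ[v/x](σ[e>=7](R))) ∪ π[v](T)) → 5

E1 and E2 produce the same multiset:
v
p
q
r
r
s

yes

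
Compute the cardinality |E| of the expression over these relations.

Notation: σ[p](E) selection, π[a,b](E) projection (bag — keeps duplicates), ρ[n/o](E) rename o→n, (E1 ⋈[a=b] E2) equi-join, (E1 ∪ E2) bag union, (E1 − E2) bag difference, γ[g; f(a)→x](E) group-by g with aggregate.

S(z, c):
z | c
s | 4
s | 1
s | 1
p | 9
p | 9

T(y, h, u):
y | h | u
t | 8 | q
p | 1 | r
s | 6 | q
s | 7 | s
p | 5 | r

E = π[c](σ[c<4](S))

Per-node cardinality:
  S → 5
  σ[c<4](S) → 2
  π[c](σ[c<4](S)) → 2

|E| = 2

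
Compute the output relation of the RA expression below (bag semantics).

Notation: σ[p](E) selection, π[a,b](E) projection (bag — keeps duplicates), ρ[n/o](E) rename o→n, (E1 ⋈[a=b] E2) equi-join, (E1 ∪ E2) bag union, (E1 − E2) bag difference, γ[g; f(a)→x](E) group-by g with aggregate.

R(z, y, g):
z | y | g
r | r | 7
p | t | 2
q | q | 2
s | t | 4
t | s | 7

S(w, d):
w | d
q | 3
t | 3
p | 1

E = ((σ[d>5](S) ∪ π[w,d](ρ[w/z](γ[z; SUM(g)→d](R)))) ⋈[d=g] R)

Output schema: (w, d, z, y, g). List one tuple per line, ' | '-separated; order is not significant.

Row counts bottom-up:
  S → 3
  σ[d>5](S) → 0
  R → 5
  γ[z; SUM(g)→d](R) → 5
  ρ[w/z](γ[z; SUM(g)→d](R)) → 5
  π[w,d](ρ[w/z](γ[z; SUM(g)→d](R))) → 5
  (σ[d>5](S) ∪ π[w,d](ρ[w/z](γ[z; SUM(g)→d](R)))) → 5
  R → 5
  ((σ[d>5](S) ∪ π[w,d](ρ[w/z](γ[z; SUM(g)→d](R)))) ⋈[d=g] R) → 9

== RESULT ==
w | d | z | y | g
p | 2 | p | t | 2
p | 2 | q | q | 2
q | 2 | p | t | 2
q | 2 | q | q | 2
r | 7 | r | r | 7
r | 7 | t | s | 7
s | 4 | s | t | 4
t | 7 | r | r | 7
t | 7 | t | s | 7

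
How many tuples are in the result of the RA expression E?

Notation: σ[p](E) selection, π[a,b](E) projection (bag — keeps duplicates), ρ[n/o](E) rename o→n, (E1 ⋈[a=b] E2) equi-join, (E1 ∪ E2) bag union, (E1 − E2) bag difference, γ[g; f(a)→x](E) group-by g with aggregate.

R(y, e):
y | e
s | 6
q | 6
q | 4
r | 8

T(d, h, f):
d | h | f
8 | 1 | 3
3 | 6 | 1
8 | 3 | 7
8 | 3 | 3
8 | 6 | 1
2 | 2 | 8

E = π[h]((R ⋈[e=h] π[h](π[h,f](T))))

Per-node cardinality:
  R → 4
  T → 6
  π[h,f](T) → 6
  π[h](π[h,f](T)) → 6
  (R ⋈[e=h] π[h](π[h,f](T))) → 4
  π[h]((R ⋈[e=h] π[h](π[h,f](T)))) → 4

|E| = 4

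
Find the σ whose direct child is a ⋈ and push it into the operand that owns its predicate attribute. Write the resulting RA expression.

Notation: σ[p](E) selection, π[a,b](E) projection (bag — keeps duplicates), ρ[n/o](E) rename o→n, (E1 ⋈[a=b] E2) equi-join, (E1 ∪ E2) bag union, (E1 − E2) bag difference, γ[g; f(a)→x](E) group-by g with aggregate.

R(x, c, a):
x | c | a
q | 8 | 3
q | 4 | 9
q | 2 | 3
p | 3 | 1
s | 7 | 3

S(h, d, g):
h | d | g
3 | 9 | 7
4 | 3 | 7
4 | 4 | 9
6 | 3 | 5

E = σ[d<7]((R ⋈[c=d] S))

σ filters on d, owned by the right side.
E' = (R ⋈[c=d] σ[d<7](S))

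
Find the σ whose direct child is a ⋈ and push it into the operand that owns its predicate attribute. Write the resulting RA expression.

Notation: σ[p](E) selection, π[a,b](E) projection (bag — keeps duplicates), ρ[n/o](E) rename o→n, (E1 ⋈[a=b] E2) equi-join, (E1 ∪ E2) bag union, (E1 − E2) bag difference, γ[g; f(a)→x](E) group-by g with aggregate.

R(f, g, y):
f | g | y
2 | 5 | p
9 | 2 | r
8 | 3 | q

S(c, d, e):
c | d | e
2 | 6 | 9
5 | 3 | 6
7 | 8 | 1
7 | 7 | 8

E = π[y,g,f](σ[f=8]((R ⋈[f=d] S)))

σ filters on f, owned by the left side.
E' = π[y,g,f]((σ[f=8](R) ⋈[f=d] S))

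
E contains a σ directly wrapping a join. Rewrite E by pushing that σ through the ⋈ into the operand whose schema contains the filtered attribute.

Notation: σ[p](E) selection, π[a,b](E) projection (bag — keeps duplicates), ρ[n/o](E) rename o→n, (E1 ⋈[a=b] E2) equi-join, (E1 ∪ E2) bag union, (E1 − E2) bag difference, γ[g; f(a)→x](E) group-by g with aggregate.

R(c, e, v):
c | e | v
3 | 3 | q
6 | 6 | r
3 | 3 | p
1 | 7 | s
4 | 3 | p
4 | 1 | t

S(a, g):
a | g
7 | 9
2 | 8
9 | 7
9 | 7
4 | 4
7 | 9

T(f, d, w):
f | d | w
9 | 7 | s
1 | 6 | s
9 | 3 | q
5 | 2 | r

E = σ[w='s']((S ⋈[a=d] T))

σ filters on w, owned by the right side.
E' = (S ⋈[a=d] σ[w='s'](T))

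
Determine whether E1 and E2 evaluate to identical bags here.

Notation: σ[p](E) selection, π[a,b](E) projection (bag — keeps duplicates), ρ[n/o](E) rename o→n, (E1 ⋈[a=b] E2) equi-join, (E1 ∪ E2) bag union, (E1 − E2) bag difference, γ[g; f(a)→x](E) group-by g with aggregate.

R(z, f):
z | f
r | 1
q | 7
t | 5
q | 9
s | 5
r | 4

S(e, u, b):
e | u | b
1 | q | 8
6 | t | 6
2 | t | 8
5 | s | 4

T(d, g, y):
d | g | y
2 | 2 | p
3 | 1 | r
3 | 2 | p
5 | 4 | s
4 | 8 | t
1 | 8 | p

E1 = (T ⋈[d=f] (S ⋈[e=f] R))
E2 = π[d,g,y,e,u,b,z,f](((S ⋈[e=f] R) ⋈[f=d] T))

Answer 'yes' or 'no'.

E1 subexpression sizes:
  T → 6
  S → 4
  R → 6
  (S ⋈[e=f] R) → 3
  (T ⋈[d=f] (S ⋈[e=f] R)) → 3
E2 subexpression sizes:
  S → 4
  R → 6
  (S ⋈[e=f] R) → 3
  T → 6
  ((S ⋈[e=f] R) ⋈[f=d] T) → 3
  π[d,g,y,e,u,b,z,f](((S ⋈[e=f] R) ⋈[f=d] T)) → 3

E1 and E2 produce the same multiset:
d | g | y | e | u | b | z | f
1 | 8 | p | 1 | q | 8 | r | 1
5 | 4 | s | 5 | s | 4 | s | 5
5 | 4 | s | 5 | s | 4 | t | 5

yes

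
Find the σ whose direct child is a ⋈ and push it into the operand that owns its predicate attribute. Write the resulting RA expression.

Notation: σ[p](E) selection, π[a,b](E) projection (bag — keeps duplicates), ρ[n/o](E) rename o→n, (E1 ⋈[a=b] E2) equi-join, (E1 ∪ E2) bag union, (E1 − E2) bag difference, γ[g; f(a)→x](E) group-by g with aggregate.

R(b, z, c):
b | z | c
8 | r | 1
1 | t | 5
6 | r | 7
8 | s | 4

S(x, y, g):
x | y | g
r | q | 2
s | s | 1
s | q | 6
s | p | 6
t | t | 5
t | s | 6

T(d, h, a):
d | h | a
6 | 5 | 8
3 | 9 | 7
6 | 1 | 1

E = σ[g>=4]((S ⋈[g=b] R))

σ filters on g, owned by the left side.
E' = (σ[g>=4](S) ⋈[g=b] R)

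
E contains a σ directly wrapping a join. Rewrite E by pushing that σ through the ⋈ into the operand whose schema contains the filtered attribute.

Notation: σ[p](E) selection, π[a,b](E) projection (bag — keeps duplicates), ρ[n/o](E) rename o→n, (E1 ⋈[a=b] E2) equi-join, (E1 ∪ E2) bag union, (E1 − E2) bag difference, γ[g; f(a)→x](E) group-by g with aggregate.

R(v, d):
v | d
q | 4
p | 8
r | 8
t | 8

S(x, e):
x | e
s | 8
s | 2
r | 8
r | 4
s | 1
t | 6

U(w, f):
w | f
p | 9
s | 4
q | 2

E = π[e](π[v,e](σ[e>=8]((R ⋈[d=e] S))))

σ filters on e, owned by the right side.
E' = π[e](π[v,e]((R ⋈[d=e] σ[e>=8](S))))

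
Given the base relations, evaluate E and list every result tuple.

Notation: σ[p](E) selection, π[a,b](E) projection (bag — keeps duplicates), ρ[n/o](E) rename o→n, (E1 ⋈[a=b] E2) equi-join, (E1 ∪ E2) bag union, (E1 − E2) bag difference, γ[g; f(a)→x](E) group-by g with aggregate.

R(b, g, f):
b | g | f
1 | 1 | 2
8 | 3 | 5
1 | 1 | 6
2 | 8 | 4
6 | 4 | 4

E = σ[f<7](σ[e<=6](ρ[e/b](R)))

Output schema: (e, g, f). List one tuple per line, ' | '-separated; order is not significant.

Per-node cardinality:
  R → 5
  ρ[e/b](R) → 5
  σ[e<=6](ρ[e/b](R)) → 4
  σ[f<7](σ[e<=6](ρ[e/b](R))) → 4

== RESULT ==
e | g | f
1 | 1 | 2
1 | 1 | 6
2 | 8 | 4
6 | 4 | 4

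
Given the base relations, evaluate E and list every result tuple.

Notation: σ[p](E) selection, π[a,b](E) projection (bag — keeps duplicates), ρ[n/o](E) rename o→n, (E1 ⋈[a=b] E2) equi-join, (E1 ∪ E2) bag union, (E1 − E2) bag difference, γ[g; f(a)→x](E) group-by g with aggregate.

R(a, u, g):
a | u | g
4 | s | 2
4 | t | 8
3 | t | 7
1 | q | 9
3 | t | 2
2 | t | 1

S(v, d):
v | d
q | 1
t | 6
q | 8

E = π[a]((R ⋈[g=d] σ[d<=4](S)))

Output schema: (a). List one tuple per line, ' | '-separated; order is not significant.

Row counts bottom-up:
  R → 6
  S → 3
  σ[d<=4](S) → 1
  (R ⋈[g=d] σ[d<=4](S)) → 1
  π[a]((R ⋈[g=d] σ[d<=4](S))) → 1

== RESULT ==
a
2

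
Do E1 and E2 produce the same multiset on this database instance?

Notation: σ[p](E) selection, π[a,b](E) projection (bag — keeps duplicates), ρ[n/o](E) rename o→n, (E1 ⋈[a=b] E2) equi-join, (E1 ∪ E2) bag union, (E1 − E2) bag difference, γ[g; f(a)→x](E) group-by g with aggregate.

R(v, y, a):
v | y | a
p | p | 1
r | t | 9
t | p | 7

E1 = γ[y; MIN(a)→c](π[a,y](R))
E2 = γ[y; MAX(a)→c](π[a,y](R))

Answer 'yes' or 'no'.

E1 per-node cardinality:
  R → 3
  π[a,y](R) → 3
  γ[y; MIN(a)→c](π[a,y](R)) → 2
E2 per-node cardinality:
  R → 3
  π[a,y](R) → 3
  γ[y; MAX(a)→c](π[a,y](R)) → 2

E1 result:
y | c
p | 1
t | 9
E2 result:
y | c
p | 7
t | 9
Witness: ('p', 7) appears 0× in E1 but 1× in E2.

no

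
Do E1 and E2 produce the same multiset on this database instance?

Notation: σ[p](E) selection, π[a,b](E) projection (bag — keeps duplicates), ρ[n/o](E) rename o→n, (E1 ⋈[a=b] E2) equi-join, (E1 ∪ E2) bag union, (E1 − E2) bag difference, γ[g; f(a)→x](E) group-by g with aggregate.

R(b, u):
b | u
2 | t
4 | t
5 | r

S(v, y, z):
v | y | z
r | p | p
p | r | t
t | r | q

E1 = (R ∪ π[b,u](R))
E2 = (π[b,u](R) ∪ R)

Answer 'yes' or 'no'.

E1 per-node cardinality:
  R → 3
  R → 3
  π[b,u](R) → 3
  (R ∪ π[b,u](R)) → 6
E2 per-node cardinality:
  R → 3
  π[b,u](R) → 3
  R → 3
  (π[b,u](R) ∪ R) → 6

E1 and E2 produce the same multiset:
b | u
2 | t
2 | t
4 | t
4 | t
5 | r
5 | r

yes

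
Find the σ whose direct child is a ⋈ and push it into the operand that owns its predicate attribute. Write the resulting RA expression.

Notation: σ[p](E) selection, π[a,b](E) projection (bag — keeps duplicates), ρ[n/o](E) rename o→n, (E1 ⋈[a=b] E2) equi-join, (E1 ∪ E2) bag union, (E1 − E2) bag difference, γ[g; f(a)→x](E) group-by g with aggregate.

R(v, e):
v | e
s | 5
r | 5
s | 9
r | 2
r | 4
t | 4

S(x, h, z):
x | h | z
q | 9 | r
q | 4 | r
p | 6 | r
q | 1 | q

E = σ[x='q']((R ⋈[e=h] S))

σ filters on x, owned by the right side.
E' = (R ⋈[e=h] σ[x='q'](S))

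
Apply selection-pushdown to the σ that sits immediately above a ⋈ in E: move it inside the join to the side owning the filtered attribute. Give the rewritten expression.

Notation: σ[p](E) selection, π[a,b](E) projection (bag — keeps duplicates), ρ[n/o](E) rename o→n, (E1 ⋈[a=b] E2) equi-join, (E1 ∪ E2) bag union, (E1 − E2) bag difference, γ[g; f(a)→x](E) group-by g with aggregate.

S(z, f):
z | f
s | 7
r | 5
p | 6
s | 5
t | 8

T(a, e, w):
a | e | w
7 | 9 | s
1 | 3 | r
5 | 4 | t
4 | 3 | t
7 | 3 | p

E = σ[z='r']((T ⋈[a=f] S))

σ filters on z, owned by the right side.
E' = (T ⋈[a=f] σ[z='r'](S))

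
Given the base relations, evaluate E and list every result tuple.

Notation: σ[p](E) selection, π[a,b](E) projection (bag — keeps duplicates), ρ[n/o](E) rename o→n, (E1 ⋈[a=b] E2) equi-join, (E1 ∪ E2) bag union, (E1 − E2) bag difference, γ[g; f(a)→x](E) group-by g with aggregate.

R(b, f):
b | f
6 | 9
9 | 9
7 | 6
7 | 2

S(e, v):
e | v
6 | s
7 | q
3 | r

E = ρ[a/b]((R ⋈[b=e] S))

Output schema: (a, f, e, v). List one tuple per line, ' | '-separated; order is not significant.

Stepwise |·|:
  R → 4
  S → 3
  (R ⋈[b=e] S) → 3
  ρ[a/b]((R ⋈[b=e] S)) → 3

== RESULT ==
a | f | e | v
6 | 9 | 6 | s
7 | 2 | 7 | q
7 | 6 | 7 | q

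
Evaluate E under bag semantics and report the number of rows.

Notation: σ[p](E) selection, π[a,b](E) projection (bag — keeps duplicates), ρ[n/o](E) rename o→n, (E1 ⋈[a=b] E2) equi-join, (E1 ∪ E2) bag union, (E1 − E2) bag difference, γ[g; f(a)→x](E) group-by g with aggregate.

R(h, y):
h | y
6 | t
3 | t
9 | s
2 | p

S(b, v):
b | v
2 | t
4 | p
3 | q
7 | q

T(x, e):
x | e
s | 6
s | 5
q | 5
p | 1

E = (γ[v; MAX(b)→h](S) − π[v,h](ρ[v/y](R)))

Subexpression sizes:
  S → 4
  γ[v; MAX(b)→h](S) → 3
  R → 4
  ρ[v/y](R) → 4
  π[v,h](ρ[v/y](R)) → 4
  (γ[v; MAX(b)→h](S) − π[v,h](ρ[v/y](R))) → 3

|E| = 3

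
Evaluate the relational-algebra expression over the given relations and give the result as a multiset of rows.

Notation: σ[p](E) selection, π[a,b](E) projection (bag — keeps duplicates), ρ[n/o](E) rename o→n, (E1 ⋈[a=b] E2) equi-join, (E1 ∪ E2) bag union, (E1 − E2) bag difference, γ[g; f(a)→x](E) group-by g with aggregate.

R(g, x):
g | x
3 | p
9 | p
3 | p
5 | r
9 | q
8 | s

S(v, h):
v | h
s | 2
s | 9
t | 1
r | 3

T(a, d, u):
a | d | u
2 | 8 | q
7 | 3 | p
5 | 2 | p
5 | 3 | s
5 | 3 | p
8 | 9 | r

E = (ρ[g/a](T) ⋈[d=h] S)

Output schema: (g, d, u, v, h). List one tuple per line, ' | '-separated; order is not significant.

Per-node cardinality:
  T → 6
  ρ[g/a](T) → 6
  S → 4
  (ρ[g/a](T) ⋈[d=h] S) → 5

== RESULT ==
g | d | u | v | h
5 | 2 | p | s | 2
5 | 3 | p | r | 3
5 | 3 | s | r | 3
7 | 3 | p | r | 3
8 | 9 | r | s | 9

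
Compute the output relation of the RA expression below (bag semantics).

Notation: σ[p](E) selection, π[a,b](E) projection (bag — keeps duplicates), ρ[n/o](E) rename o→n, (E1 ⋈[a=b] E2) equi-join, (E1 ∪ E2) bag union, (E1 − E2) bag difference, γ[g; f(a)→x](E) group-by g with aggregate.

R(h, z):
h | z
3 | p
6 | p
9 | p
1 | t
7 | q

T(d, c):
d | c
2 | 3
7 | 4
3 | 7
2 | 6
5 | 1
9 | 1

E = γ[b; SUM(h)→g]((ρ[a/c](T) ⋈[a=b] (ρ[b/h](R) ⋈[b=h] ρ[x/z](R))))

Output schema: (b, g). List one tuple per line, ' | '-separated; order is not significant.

Row counts bottom-up:
  T → 6
  ρ[a/c](T) → 6
  R → 5
  ρ[b/h](R) → 5
  R → 5
  ρ[x/z](R) → 5
  (ρ[b/h](R) ⋈[b=h] ρ[x/z](R)) → 5
  (ρ[a/c](T) ⋈[a=b] (ρ[b/h](R) ⋈[b=h] ρ[x/z](R))) → 5
  γ[b; SUM(h)→g]((ρ[a/c](T) ⋈[a=b] (ρ[b/h](R) ⋈[b=h] ρ[x/z](R)))) → 4

== RESULT ==
b | g
1 | 2
3 | 3
6 | 6
7 | 7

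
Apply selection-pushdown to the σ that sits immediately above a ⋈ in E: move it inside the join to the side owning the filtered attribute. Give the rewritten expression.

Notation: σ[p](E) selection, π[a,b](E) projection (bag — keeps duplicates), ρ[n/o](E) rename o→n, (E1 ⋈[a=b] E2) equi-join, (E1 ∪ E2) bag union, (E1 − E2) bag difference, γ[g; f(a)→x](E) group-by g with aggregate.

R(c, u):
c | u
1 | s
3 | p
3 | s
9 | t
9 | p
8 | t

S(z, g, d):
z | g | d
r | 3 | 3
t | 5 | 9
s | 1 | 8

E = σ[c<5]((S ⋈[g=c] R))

σ filters on c, owned by the right side.
E' = (S ⋈[g=c] σ[c<5](R))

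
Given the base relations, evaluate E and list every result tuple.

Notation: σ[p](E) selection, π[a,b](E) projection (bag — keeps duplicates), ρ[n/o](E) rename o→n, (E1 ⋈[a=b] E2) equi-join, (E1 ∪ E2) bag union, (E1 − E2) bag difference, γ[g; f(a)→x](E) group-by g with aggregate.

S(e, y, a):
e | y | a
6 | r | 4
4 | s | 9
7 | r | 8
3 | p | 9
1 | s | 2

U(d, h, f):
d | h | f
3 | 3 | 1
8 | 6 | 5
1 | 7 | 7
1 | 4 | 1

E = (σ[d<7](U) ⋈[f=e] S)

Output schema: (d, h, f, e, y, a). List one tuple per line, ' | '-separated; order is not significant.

Per-node cardinality:
  U → 4
  σ[d<7](U) → 3
  S → 5
  (σ[d<7](U) ⋈[f=e] S) → 3

== RESULT ==
d | h | f | e | y | a
1 | 4 | 1 | 1 | s | 2
1 | 7 | 7 | 7 | r | 8
3 | 3 | 1 | 1 | s | 2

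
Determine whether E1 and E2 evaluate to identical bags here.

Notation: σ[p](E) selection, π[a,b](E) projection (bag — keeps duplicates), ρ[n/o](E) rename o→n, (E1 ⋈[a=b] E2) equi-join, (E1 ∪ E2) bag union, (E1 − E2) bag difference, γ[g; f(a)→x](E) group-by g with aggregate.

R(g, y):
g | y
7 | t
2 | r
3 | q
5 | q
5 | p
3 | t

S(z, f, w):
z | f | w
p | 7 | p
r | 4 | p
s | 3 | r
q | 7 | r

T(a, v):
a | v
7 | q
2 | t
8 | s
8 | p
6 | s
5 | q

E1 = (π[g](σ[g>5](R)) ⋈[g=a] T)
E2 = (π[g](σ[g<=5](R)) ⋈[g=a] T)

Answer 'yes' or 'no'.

E1 subexpression sizes:
  R → 6
  σ[g>5](R) → 1
  π[g](σ[g>5](R)) → 1
  T → 6
  (π[g](σ[g>5](R)) ⋈[g=a] T) → 1
E2 subexpression sizes:
  R → 6
  σ[g<=5](R) → 5
  π[g](σ[g<=5](R)) → 5
  T → 6
  (π[g](σ[g<=5](R)) ⋈[g=a] T) → 3

E1 result:
g | a | v
7 | 7 | q
E2 result:
g | a | v
2 | 2 | t
5 | 5 | q
5 | 5 | q
Witness: (7, 7, 'q') appears 1× in E1 but 0× in E2.

no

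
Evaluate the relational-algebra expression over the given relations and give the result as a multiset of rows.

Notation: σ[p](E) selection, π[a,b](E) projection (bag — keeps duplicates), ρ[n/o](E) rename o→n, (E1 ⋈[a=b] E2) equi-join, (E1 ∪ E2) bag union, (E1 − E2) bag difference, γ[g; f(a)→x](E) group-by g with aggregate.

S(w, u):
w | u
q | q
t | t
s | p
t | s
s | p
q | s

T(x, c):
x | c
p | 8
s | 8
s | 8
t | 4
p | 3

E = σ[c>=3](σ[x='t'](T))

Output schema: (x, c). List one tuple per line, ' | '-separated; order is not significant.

Per-node cardinality:
  T → 5
  σ[x='t'](T) → 1
  σ[c>=3](σ[x='t'](T)) → 1

== RESULT ==
x | c
t | 4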